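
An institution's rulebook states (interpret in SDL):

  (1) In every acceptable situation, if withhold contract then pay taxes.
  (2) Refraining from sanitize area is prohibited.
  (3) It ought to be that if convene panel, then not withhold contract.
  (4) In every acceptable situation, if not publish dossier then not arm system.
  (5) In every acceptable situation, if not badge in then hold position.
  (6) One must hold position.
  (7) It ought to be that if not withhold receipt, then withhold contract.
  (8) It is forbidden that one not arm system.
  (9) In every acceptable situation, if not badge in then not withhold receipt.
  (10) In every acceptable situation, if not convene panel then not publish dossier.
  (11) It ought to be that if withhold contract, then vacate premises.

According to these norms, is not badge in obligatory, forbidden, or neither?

Premise 8, F(¬arm_system), is equivalent to O(arm_system).
Premise 4 is O(¬publish_dossier → ¬arm_system); contrapositively O(arm_system → publish_dossier). Since O(arm_system) holds, K gives O(publish_dossier).
Premise 10 is O(¬convene_panel → ¬publish_dossier); contrapositively O(publish_dossier → convene_panel). Since O(publish_dossier) holds, K gives O(convene_panel).
Premise 3 is O(convene_panel → ¬withhold_contract); since O(convene_panel), deontic closure gives O(¬withhold_contract).
Premise 7 is O(¬withhold_receipt → withhold_contract); contrapositively O(¬withhold_contract → withhold_receipt). Since O(¬withhold_contract) holds, K gives O(withhold_receipt).
The contrapositive of premise 9 (O(¬badge_in → ¬withhold_receipt)) is O(withhold_receipt → badge_in), and O(withhold_receipt) is already established, so O(badge_in).
Premises 1, 2, 5, 6, 11 do not contribute to this derivation.
Thus O(badge_in), which is F(¬badge_in): ¬badge_in is forbidden.

Forbidden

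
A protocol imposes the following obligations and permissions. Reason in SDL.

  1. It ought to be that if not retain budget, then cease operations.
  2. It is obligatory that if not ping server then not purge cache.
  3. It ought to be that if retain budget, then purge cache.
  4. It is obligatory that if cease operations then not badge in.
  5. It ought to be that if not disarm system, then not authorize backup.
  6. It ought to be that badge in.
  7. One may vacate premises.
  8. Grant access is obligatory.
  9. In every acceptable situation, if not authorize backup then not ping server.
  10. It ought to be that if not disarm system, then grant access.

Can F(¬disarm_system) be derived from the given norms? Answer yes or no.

Yes

Premise 6 gives O(badge_in).
Premise 4 is O(cease_operations → ¬badge_in); contrapositively O(badge_in → ¬cease_operations). Since O(badge_in) holds, K gives O(¬cease_operations).
Premise 1 is O(¬retain_budget → cease_operations); contrapositively O(¬cease_operations → retain_budget). Since O(¬cease_operations) holds, K gives O(retain_budget).
With premise 3, O(retain_budget → purge_cache), the K-axiom yields O(purge_cache).
Premise 2 is O(¬ping_server → ¬purge_cache); contrapositively O(purge_cache → ping_server). Since O(purge_cache) holds, K gives O(ping_server).
The contrapositive of premise 9 (O(¬authorize_backup → ¬ping_server)) is O(ping_server → authorize_backup), and O(ping_server) is already established, so O(authorize_backup).
Premise 5 is O(¬disarm_system → ¬authorize_backup); contrapositively O(authorize_backup → disarm_system). Since O(authorize_backup) holds, K gives O(disarm_system).
Premises 7, 8, 10 do not contribute to this derivation.
So O(disarm_system) holds, i.e. F(¬disarm_system). The claim follows.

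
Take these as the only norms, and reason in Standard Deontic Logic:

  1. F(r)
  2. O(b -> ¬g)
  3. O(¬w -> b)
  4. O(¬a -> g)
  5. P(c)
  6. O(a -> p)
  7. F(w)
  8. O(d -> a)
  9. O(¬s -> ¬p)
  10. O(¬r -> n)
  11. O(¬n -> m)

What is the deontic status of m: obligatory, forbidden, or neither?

Neither

Premise 11 is O(¬n -> m), but O(¬n) is not derivable from the premises, so it does not yield O(m).
No premise or chain of K-axiom applications forces O(m), and none forces O(¬m). So m is neither obligatory nor forbidden under these norms.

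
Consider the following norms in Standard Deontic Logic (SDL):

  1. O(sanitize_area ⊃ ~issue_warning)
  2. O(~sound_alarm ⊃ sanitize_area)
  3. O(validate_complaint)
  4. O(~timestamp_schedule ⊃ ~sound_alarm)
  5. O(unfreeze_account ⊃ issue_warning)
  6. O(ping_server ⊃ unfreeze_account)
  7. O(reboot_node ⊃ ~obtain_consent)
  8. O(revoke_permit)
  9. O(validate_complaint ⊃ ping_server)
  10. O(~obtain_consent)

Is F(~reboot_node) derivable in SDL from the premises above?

Premise 7 is O(reboot_node ⊃ ~obtain_consent); even if O(~obtain_consent) held, inferring O(reboot_node) would be affirming the consequent — invalid.
No other premise forces O(reboot_node). An ideal world satisfying every premise can still have ~reboot_node true, so F(~reboot_node) is not derivable.

No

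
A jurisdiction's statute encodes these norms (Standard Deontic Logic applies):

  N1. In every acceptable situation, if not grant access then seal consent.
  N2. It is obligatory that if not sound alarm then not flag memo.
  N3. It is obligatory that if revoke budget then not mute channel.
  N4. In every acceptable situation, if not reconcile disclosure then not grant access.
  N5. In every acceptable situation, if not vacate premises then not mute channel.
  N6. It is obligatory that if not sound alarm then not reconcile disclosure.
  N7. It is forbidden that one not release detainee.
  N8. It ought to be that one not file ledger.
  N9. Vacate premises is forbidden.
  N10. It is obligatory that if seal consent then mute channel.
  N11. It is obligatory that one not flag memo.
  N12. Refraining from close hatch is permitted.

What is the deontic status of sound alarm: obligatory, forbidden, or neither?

Premise 9 is F(vacate_premises), i.e. O(¬vacate_premises).
With premise 5, O(¬vacate_premises → ¬mute_channel), the K-axiom yields O(¬mute_channel).
Premise 10 is O(seal_consent → mute_channel); contrapositively O(¬mute_channel → ¬seal_consent). Since O(¬mute_channel) holds, K gives O(¬seal_consent).
Premise 1 is O(¬grant_access → seal_consent); contrapositively O(¬seal_consent → grant_access). Since O(¬seal_consent) holds, K gives O(grant_access).
Premise 4, O(¬reconcile_disclosure → ¬grant_access), contraposes to O(grant_access → reconcile_disclosure); with O(grant_access) we get O(reconcile_disclosure).
Premise 6 is O(¬sound_alarm → ¬reconcile_disclosure); contrapositively O(reconcile_disclosure → sound_alarm). Since O(reconcile_disclosure) holds, K gives O(sound_alarm).
Premises 2, 3, 7, 8, 11, 12 do not contribute to this derivation.
Hence sound_alarm is obligatory.

Obligatory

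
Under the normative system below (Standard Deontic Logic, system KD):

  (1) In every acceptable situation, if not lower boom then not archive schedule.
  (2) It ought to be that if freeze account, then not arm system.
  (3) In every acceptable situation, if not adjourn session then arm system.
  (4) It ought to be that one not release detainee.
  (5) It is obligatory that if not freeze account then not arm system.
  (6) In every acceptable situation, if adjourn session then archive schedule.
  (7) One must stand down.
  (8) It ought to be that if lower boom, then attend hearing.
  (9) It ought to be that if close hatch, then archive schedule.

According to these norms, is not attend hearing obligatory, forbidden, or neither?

Premises 2 and 5 cover both cases: O(freeze_account → ¬arm_system) and O(¬freeze_account → ¬arm_system). Since freeze_account ∨ ¬freeze_account is a tautology, O(¬arm_system) follows.
Premise 3, O(¬adjourn_session → arm_system), contraposes to O(¬arm_system → adjourn_session); with O(¬arm_system) we get O(adjourn_session).
From O(adjourn_session) and premise 6, O(adjourn_session → archive_schedule), we obtain O(archive_schedule).
Premise 1, O(¬lower_boom → ¬archive_schedule), contraposes to O(archive_schedule → lower_boom); with O(archive_schedule) we get O(lower_boom).
From O(lower_boom) and premise 8, O(lower_boom → attend_hearing), we obtain O(attend_hearing).
Premises 4, 7, 9 do not contribute to this derivation.
Thus O(attend_hearing), which is F(¬attend_hearing): ¬attend_hearing is forbidden.

Forbidden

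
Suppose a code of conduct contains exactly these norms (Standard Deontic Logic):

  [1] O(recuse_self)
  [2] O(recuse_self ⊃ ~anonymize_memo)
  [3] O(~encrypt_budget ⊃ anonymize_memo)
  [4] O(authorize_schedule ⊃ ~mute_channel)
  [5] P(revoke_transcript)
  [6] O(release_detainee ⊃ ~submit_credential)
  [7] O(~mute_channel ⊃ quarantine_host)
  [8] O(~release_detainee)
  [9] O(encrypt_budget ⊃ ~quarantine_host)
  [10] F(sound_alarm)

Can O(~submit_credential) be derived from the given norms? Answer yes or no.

Premise 6 is O(release_detainee ⊃ ~submit_credential), but O(release_detainee) is not derivable from the premises, so it does not yield O(~submit_credential).
No other premise forces O(~submit_credential). An ideal world satisfying every premise can still have ~submit_credential false, so O(~submit_credential) is not derivable.

No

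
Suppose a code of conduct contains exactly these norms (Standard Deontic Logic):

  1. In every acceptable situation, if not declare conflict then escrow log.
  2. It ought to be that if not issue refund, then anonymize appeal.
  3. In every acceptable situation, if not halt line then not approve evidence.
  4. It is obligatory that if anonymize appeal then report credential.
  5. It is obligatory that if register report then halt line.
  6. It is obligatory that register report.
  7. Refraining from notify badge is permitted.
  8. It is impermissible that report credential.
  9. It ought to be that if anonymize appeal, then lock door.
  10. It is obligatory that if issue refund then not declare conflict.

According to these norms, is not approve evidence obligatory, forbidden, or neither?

Premise 3 is O(¬halt_line → ¬approve_evidence), but O(¬halt_line) is not derivable from the premises, so it does not yield O(¬approve_evidence).
No premise or chain of K-axiom applications forces O(¬approve_evidence), and none forces O(approve_evidence). So ¬approve_evidence is neither obligatory nor forbidden under these norms.

Neither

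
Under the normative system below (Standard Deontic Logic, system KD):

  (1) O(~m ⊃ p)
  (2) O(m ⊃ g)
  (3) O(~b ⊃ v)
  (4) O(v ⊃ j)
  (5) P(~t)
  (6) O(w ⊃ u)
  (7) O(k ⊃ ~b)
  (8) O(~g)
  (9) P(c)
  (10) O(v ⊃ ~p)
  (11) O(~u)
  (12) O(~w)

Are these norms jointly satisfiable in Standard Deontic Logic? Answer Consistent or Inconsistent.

Consistent

Premise 6 is O(w ⊃ u), but O(w) is not derivable from the premises, so it does not yield O(u).
So O(u) is not derivable, and the apparent clash with O(~u) does not arise.
A world satisfying every obligation exists (e.g. b=true, c=false, g=false, j=false, k=false, m=false, p=true, t=false, u=false, v=false, w=false); no atom is both obligatory and forbidden, so the set is consistent.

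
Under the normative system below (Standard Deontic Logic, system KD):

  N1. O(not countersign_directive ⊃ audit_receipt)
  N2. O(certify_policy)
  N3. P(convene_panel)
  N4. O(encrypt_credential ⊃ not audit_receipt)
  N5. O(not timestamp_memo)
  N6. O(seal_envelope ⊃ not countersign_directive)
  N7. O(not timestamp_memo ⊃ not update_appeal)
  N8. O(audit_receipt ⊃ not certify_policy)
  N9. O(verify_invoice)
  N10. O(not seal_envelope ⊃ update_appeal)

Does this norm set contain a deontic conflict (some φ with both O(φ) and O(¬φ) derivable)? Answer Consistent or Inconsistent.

Inconsistent

From premise 2 we have O(certify_policy).
The contrapositive of premise 8 (O(audit_receipt ⊃ not certify_policy)) is O(certify_policy ⊃ not audit_receipt), and O(certify_policy) is already established, so O(not audit_receipt).
The contrapositive of premise 1 (O(not countersign_directive ⊃ audit_receipt)) is O(not audit_receipt ⊃ countersign_directive), and O(not audit_receipt) is already established, so O(countersign_directive).
Premise 6 is O(seal_envelope ⊃ not countersign_directive); contrapositively O(countersign_directive ⊃ not seal_envelope). Since O(countersign_directive) holds, K gives O(not seal_envelope).
With premise 10, O(not seal_envelope ⊃ update_appeal), the K-axiom yields O(update_appeal).
Premise 7 is O(not timestamp_memo ⊃ not update_appeal); contrapositively O(update_appeal ⊃ timestamp_memo). Since O(update_appeal) holds, K gives O(timestamp_memo).
Yet premise 5 states O(not timestamp_memo).
We now have both O(timestamp_memo) and O(not timestamp_memo) — timestamp_memo is simultaneously obligatory and forbidden, violating the D-axiom.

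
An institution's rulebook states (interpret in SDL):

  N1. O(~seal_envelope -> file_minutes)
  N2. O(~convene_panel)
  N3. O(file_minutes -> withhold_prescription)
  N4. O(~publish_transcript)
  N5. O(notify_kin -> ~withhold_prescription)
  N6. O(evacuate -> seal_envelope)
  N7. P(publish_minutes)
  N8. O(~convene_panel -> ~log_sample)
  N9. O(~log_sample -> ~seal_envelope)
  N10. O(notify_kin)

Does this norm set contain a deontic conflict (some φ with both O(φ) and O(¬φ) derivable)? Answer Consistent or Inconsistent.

From premise 10 we have O(notify_kin).
With premise 5, O(notify_kin -> ~withhold_prescription), the K-axiom yields O(~withhold_prescription).
Premise 3 is O(file_minutes -> withhold_prescription); contrapositively O(~withhold_prescription -> ~file_minutes). Since O(~withhold_prescription) holds, K gives O(~file_minutes).
The contrapositive of premise 1 (O(~seal_envelope -> file_minutes)) is O(~file_minutes -> seal_envelope), and O(~file_minutes) is already established, so O(seal_envelope).
Premise 9 is O(~log_sample -> ~seal_envelope); contrapositively O(seal_envelope -> log_sample). Since O(seal_envelope) holds, K gives O(log_sample).
The contrapositive of premise 8 (O(~convene_panel -> ~log_sample)) is O(log_sample -> convene_panel), and O(log_sample) is already established, so O(convene_panel).
But premise 2 directly asserts O(~convene_panel).
We now have both O(convene_panel) and O(~convene_panel) — convene_panel is simultaneously obligatory and forbidden, violating the D-axiom.

Inconsistent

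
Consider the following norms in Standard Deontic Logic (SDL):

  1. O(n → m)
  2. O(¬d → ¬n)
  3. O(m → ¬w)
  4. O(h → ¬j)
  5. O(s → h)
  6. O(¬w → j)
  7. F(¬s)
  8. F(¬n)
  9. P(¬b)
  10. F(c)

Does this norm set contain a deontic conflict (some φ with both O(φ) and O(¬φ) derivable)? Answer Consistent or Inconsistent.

Inconsistent

Premise 7, F(¬s), is equivalent to O(s).
Premise 5 is O(s → h); since O(s), deontic closure gives O(h).
Premise 4 is O(h → ¬j); since O(h), deontic closure gives O(¬j).
Premise 6, O(¬w → j), contraposes to O(¬j → w); with O(¬j) we get O(w).
Premise 3, O(m → ¬w), contraposes to O(w → ¬m); with O(w) we get O(¬m).
Premise 1 is O(n → m); contrapositively O(¬m → ¬n). Since O(¬m) holds, K gives O(¬n).
Yet premise 8 is F(¬n), i.e. O(n).
We now have both O(¬n) and O(n) — n is simultaneously obligatory and forbidden, violating the D-axiom.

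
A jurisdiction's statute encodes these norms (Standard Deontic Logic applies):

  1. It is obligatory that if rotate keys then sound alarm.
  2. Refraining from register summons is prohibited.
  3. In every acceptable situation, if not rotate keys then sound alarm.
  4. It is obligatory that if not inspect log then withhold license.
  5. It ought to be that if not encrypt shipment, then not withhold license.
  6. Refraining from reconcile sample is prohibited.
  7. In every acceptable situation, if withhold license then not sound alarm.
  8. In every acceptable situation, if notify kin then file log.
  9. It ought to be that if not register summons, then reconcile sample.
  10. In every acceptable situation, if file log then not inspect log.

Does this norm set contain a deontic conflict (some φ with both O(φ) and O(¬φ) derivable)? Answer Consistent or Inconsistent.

Premise 9 is O(¬register_summons → reconcile_sample); even if O(reconcile_sample) held, inferring O(¬register_summons) would be affirming the consequent — invalid.
So O(¬register_summons) is not derivable, and the apparent clash with O(register_summons) does not arise.
A world satisfying every obligation exists (e.g. encrypt_shipment=false, file_log=false, inspect_log=true, notify_kin=false, reconcile_sample=true, register_summons=true, rotate_keys=false, sound_alarm=true, withhold_license=false); no atom is both obligatory and forbidden, so the set is consistent.

Consistent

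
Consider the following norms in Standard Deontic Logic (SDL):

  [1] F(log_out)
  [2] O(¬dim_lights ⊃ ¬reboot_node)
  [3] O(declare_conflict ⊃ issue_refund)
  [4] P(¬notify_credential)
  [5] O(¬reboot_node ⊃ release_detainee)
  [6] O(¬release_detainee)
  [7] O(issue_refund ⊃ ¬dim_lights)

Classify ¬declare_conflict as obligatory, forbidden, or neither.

Obligatory

From premise 6 we have O(¬release_detainee).
Premise 5, O(¬reboot_node ⊃ release_detainee), contraposes to O(¬release_detainee ⊃ reboot_node); with O(¬release_detainee) we get O(reboot_node).
The contrapositive of premise 2 (O(¬dim_lights ⊃ ¬reboot_node)) is O(reboot_node ⊃ dim_lights), and O(reboot_node) is already established, so O(dim_lights).
Premise 7, O(issue_refund ⊃ ¬dim_lights), contraposes to O(dim_lights ⊃ ¬issue_refund); with O(dim_lights) we get O(¬issue_refund).
Premise 3 is O(declare_conflict ⊃ issue_refund); contrapositively O(¬issue_refund ⊃ ¬declare_conflict). Since O(¬issue_refund) holds, K gives O(¬declare_conflict).
Premises 1, 4 do not contribute to this derivation.
Hence ¬declare_conflict is obligatory.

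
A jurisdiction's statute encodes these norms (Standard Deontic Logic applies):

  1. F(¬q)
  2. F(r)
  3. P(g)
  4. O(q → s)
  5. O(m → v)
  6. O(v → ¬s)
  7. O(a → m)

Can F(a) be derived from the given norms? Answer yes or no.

F(¬q) at premise 1 means O(q).
With premise 4, O(q → s), the K-axiom yields O(s).
Premise 6 is O(v → ¬s); contrapositively O(s → ¬v). Since O(s) holds, K gives O(¬v).
Premise 5, O(m → v), contraposes to O(¬v → ¬m); with O(¬v) we get O(¬m).
Premise 7 is O(a → m); contrapositively O(¬m → ¬a). Since O(¬m) holds, K gives O(¬a).
Premises 2, 3 do not contribute to this derivation.
So O(¬a) holds, i.e. F(a). The claim follows.

Yes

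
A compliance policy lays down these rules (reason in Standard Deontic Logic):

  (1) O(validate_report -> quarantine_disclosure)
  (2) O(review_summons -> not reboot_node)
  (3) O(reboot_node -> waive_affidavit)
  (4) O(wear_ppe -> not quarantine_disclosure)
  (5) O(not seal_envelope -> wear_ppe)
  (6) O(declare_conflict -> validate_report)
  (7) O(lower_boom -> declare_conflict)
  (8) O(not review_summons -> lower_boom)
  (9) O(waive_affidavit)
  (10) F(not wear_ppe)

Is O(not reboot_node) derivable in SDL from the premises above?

Yes

Premise 10 is F(not wear_ppe), i.e. O(wear_ppe).
Applying K to premise 4 (O(wear_ppe -> not quarantine_disclosure)) and O(wear_ppe) yields O(not quarantine_disclosure).
Premise 1 is O(validate_report -> quarantine_disclosure); contrapositively O(not quarantine_disclosure -> not validate_report). Since O(not quarantine_disclosure) holds, K gives O(not validate_report).
The contrapositive of premise 6 (O(declare_conflict -> validate_report)) is O(not validate_report -> not declare_conflict), and O(not validate_report) is already established, so O(not declare_conflict).
Premise 7 is O(lower_boom -> declare_conflict); contrapositively O(not declare_conflict -> not lower_boom). Since O(not declare_conflict) holds, K gives O(not lower_boom).
The contrapositive of premise 8 (O(not review_summons -> lower_boom)) is O(not lower_boom -> review_summons), and O(not lower_boom) is already established, so O(review_summons).
Premise 2 is O(review_summons -> not reboot_node); since O(review_summons), deontic closure gives O(not reboot_node).
Premises 3, 5, 9 do not contribute to this derivation.
So O(not reboot_node) follows.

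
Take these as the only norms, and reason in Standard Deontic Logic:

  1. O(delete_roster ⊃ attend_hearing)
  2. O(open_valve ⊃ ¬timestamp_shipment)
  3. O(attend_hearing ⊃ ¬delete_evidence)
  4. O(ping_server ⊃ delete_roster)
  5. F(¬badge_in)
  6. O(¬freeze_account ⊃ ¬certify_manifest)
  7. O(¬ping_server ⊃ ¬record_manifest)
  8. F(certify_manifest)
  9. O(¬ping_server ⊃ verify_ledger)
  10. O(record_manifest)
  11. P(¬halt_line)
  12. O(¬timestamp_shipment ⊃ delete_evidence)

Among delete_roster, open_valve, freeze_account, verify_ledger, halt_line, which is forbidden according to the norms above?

open_valve

Premise 10 gives O(record_manifest).
The contrapositive of premise 7 (O(¬ping_server ⊃ ¬record_manifest)) is O(record_manifest ⊃ ping_server), and O(record_manifest) is already established, so O(ping_server).
Premise 4 is O(ping_server ⊃ delete_roster); since O(ping_server), deontic closure gives O(delete_roster).
From O(delete_roster) and premise 1, O(delete_roster ⊃ attend_hearing), we obtain O(attend_hearing).
From O(attend_hearing) and premise 3, O(attend_hearing ⊃ ¬delete_evidence), we obtain O(¬delete_evidence).
Premise 12, O(¬timestamp_shipment ⊃ delete_evidence), contraposes to O(¬delete_evidence ⊃ timestamp_shipment); with O(¬delete_evidence) we get O(timestamp_shipment).
Premise 2, O(open_valve ⊃ ¬timestamp_shipment), contraposes to O(timestamp_shipment ⊃ ¬open_valve); with O(timestamp_shipment) we get O(¬open_valve).
So O(¬open_valve) holds, i.e. open_valve is forbidden. None of the other listed options is forbidden under the premises.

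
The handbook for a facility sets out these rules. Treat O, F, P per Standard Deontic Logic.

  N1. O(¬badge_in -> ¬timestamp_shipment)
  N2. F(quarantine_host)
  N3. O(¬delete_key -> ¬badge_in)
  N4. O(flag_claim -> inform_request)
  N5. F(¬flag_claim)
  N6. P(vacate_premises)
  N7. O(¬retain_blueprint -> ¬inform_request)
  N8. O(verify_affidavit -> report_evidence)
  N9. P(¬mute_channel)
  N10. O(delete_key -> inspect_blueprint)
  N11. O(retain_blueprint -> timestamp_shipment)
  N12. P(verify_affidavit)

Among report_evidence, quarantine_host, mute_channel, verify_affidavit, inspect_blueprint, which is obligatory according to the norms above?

inspect_blueprint

F(¬flag_claim) at premise 5 means O(flag_claim).
With premise 4, O(flag_claim -> inform_request), the K-axiom yields O(inform_request).
Premise 7 is O(¬retain_blueprint -> ¬inform_request); contrapositively O(inform_request -> retain_blueprint). Since O(inform_request) holds, K gives O(retain_blueprint).
From O(retain_blueprint) and premise 11, O(retain_blueprint -> timestamp_shipment), we obtain O(timestamp_shipment).
Premise 1 is O(¬badge_in -> ¬timestamp_shipment); contrapositively O(timestamp_shipment -> badge_in). Since O(timestamp_shipment) holds, K gives O(badge_in).
Premise 3, O(¬delete_key -> ¬badge_in), contraposes to O(badge_in -> delete_key); with O(badge_in) we get O(delete_key).
Premise 10 is O(delete_key -> inspect_blueprint); since O(delete_key), deontic closure gives O(inspect_blueprint).
So O(inspect_blueprint) holds — inspect_blueprint is obligatory. None of the other listed options is made obligatory by any chain of premises.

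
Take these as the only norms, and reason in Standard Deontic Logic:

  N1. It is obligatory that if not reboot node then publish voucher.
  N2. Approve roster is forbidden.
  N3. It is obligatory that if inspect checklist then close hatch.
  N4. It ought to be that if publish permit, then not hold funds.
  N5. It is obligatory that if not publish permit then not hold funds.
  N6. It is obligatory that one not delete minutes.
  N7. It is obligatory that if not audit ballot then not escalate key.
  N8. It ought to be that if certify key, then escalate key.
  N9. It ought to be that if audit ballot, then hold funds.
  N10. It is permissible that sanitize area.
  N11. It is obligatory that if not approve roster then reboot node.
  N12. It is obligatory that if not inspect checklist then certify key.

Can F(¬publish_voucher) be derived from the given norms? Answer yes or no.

Premise 1 is O(¬reboot_node → publish_voucher), but O(¬reboot_node) is not derivable from the premises, so it does not yield O(publish_voucher).
No other premise forces O(publish_voucher). An ideal world satisfying every premise can still have ¬publish_voucher true, so F(¬publish_voucher) is not derivable.

No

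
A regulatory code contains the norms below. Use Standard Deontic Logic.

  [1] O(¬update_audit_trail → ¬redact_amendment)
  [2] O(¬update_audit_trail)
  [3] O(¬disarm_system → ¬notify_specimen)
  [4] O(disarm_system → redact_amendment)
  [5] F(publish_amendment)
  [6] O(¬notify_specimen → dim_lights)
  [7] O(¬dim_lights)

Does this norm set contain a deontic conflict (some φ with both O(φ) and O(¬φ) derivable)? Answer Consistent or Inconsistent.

Premise 7 states O(¬dim_lights) outright.
The contrapositive of premise 6 (O(¬notify_specimen → dim_lights)) is O(¬dim_lights → notify_specimen), and O(¬dim_lights) is already established, so O(notify_specimen).
Premise 3 is O(¬disarm_system → ¬notify_specimen); contrapositively O(notify_specimen → disarm_system). Since O(notify_specimen) holds, K gives O(disarm_system).
Premise 4 is O(disarm_system → redact_amendment); since O(disarm_system), deontic closure gives O(redact_amendment).
The contrapositive of premise 1 (O(¬update_audit_trail → ¬redact_amendment)) is O(redact_amendment → update_audit_trail), and O(redact_amendment) is already established, so O(update_audit_trail).
However, premise 2 gives O(¬update_audit_trail).
We now have both O(update_audit_trail) and O(¬update_audit_trail) — update_audit_trail is simultaneously obligatory and forbidden, violating the D-axiom.

Inconsistent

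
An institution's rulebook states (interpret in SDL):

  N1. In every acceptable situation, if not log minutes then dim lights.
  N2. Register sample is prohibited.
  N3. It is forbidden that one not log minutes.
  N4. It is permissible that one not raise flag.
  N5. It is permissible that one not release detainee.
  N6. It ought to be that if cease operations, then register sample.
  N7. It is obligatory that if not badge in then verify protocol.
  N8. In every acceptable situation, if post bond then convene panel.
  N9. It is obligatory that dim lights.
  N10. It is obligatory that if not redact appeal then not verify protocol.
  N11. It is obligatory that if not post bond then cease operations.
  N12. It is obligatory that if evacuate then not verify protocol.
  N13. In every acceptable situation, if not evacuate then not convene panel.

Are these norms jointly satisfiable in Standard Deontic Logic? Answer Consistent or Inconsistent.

Premise 1 is O(¬log_minutes → dim_lights); even if O(dim_lights) held, inferring O(¬log_minutes) would be affirming the consequent — invalid.
So O(¬log_minutes) is not derivable, and the apparent clash with O(log_minutes) does not arise.
A world satisfying every obligation exists (e.g. badge_in=true, cease_operations=false, convene_panel=true, dim_lights=true, evacuate=true, log_minutes=true, post_bond=true, raise_flag=false, redact_appeal=false, register_sample=false, release_detainee=false, verify_protocol=false); no atom is both obligatory and forbidden, so the set is consistent.

Consistent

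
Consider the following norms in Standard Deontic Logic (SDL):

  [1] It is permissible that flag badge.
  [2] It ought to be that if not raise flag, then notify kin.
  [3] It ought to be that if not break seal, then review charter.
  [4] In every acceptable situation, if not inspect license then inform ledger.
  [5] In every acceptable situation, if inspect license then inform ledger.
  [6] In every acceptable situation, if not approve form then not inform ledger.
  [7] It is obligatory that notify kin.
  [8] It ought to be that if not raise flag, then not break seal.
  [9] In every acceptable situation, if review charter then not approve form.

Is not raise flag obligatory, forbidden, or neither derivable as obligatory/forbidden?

Forbidden

Premises 5 and 4 cover both cases: O(inspect_license → inform_ledger) and O(¬inspect_license → inform_ledger). Since inspect_license ∨ ¬inspect_license is a tautology, O(inform_ledger) follows.
The contrapositive of premise 6 (O(¬approve_form → ¬inform_ledger)) is O(inform_ledger → approve_form), and O(inform_ledger) is already established, so O(approve_form).
Premise 9, O(review_charter → ¬approve_form), contraposes to O(approve_form → ¬review_charter); with O(approve_form) we get O(¬review_charter).
The contrapositive of premise 3 (O(¬break_seal → review_charter)) is O(¬review_charter → break_seal), and O(¬review_charter) is already established, so O(break_seal).
The contrapositive of premise 8 (O(¬raise_flag → ¬break_seal)) is O(break_seal → raise_flag), and O(break_seal) is already established, so O(raise_flag).
Premises 1, 2, 7 do not contribute to this derivation.
Thus O(raise_flag), which is F(¬raise_flag): ¬raise_flag is forbidden.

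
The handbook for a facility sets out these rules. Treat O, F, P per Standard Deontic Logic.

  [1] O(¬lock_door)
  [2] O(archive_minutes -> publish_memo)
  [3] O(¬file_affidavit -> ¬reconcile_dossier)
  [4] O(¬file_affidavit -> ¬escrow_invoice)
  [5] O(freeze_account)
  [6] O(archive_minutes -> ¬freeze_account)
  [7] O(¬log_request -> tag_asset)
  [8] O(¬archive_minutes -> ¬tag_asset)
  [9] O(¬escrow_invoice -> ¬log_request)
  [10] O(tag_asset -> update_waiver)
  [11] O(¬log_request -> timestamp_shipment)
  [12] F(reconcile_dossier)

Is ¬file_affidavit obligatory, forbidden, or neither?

Premise 5 gives O(freeze_account).
Premise 6, O(archive_minutes -> ¬freeze_account), contraposes to O(freeze_account -> ¬archive_minutes); with O(freeze_account) we get O(¬archive_minutes).
From O(¬archive_minutes) and premise 8, O(¬archive_minutes -> ¬tag_asset), we obtain O(¬tag_asset).
Premise 7 is O(¬log_request -> tag_asset); contrapositively O(¬tag_asset -> log_request). Since O(¬tag_asset) holds, K gives O(log_request).
Premise 9 is O(¬escrow_invoice -> ¬log_request); contrapositively O(log_request -> escrow_invoice). Since O(log_request) holds, K gives O(escrow_invoice).
Premise 4 is O(¬file_affidavit -> ¬escrow_invoice); contrapositively O(escrow_invoice -> file_affidavit). Since O(escrow_invoice) holds, K gives O(file_affidavit).
Premises 1, 2, 3, 10, 11, 12 do not contribute to this derivation.
Thus O(file_affidavit), which is F(¬file_affidavit): ¬file_affidavit is forbidden.

Forbidden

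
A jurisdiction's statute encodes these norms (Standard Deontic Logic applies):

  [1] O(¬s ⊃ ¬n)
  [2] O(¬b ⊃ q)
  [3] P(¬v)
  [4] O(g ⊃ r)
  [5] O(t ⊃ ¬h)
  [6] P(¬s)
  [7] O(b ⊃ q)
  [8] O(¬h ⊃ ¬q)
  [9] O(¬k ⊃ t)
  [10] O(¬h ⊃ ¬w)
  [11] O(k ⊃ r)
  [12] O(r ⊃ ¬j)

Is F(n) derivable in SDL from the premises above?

No

Premise 1 is O(¬s ⊃ ¬n), but O(¬s) is not derivable from the premises (the permission P(¬s) asserts only ¬O(s), not O(¬s)), so it does not yield O(¬n).
No other premise forces O(¬n). An ideal world satisfying every premise can still have n true, so F(n) is not derivable.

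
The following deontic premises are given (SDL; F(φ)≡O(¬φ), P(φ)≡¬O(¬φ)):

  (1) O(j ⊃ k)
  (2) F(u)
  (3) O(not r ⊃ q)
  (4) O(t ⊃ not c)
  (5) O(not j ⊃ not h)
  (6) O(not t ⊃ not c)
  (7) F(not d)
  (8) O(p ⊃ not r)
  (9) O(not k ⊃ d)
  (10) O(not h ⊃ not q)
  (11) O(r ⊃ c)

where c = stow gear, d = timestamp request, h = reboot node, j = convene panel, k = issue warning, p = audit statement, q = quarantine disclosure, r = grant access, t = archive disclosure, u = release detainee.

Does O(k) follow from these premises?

Yes

Premises 6 and 4 cover both cases: O(not t ⊃ not c) and O(t ⊃ not c). Since not t ∨ t is a tautology, O(not c) follows.
Premise 11, O(r ⊃ c), contraposes to O(not c ⊃ not r); with O(not c) we get O(not r).
Premise 3 is O(not r ⊃ q); since O(not r), deontic closure gives O(q).
Premise 10, O(not h ⊃ not q), contraposes to O(q ⊃ h); with O(q) we get O(h).
Premise 5 is O(not j ⊃ not h); contrapositively O(h ⊃ j). Since O(h) holds, K gives O(j).
From O(j) and premise 1, O(j ⊃ k), we obtain O(k).
Premises 2, 7, 8, 9 do not contribute to this derivation.
So O(k) follows.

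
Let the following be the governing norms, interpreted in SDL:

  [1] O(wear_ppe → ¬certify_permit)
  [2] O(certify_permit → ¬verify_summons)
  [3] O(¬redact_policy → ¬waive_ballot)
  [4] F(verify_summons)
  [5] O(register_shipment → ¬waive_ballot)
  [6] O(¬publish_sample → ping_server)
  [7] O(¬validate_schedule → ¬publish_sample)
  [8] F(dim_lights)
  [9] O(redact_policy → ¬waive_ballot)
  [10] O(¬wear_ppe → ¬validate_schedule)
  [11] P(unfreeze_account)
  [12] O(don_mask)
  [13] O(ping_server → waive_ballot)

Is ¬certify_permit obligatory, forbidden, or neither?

Obligatory

Premises 9 and 3 are O(redact_policy → ¬waive_ballot) and O(¬redact_policy → ¬waive_ballot); every ideal world satisfies redact_policy or ¬redact_policy, so in either case ¬waive_ballot holds — hence O(¬waive_ballot).
Premise 13, O(ping_server → waive_ballot), contraposes to O(¬waive_ballot → ¬ping_server); with O(¬waive_ballot) we get O(¬ping_server).
Premise 6 is O(¬publish_sample → ping_server); contrapositively O(¬ping_server → publish_sample). Since O(¬ping_server) holds, K gives O(publish_sample).
Premise 7 is O(¬validate_schedule → ¬publish_sample); contrapositively O(publish_sample → validate_schedule). Since O(publish_sample) holds, K gives O(validate_schedule).
The contrapositive of premise 10 (O(¬wear_ppe → ¬validate_schedule)) is O(validate_schedule → wear_ppe), and O(validate_schedule) is already established, so O(wear_ppe).
Applying K to premise 1 (O(wear_ppe → ¬certify_permit)) and O(wear_ppe) yields O(¬certify_permit).
Premises 2, 4, 5, 8, 11, 12 do not contribute to this derivation.
Hence ¬certify_permit is obligatory.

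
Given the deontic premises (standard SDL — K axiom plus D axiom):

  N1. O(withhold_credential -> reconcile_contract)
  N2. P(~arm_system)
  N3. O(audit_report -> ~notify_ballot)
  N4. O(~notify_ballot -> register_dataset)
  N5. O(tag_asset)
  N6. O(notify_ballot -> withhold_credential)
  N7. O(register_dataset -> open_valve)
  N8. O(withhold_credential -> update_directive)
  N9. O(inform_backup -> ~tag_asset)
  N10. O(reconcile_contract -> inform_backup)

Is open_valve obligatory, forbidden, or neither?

Premise 5 gives O(tag_asset).
Premise 9, O(inform_backup -> ~tag_asset), contraposes to O(tag_asset -> ~inform_backup); with O(tag_asset) we get O(~inform_backup).
The contrapositive of premise 10 (O(reconcile_contract -> inform_backup)) is O(~inform_backup -> ~reconcile_contract), and O(~inform_backup) is already established, so O(~reconcile_contract).
The contrapositive of premise 1 (O(withhold_credential -> reconcile_contract)) is O(~reconcile_contract -> ~withhold_credential), and O(~reconcile_contract) is already established, so O(~withhold_credential).
Premise 6 is O(notify_ballot -> withhold_credential); contrapositively O(~withhold_credential -> ~notify_ballot). Since O(~withhold_credential) holds, K gives O(~notify_ballot).
With premise 4, O(~notify_ballot -> register_dataset), the K-axiom yields O(register_dataset).
Applying K to premise 7 (O(register_dataset -> open_valve)) and O(register_dataset) yields O(open_valve).
Premises 2, 3, 8 do not contribute to this derivation.
Hence open_valve is obligatory.

Obligatory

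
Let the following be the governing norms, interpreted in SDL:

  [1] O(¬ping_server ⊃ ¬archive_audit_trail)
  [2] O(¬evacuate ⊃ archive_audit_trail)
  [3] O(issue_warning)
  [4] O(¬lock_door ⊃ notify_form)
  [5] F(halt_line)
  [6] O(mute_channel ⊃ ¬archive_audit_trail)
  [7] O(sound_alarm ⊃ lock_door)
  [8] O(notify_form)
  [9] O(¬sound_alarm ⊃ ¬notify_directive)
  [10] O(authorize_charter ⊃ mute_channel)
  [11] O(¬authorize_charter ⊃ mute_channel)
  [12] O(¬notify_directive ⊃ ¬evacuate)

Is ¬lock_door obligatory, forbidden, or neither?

By case analysis on authorize_charter: premise 10 gives O(authorize_charter ⊃ mute_channel) and premise 11 gives O(¬authorize_charter ⊃ mute_channel), so O(mute_channel) either way.
With premise 6, O(mute_channel ⊃ ¬archive_audit_trail), the K-axiom yields O(¬archive_audit_trail).
Premise 2 is O(¬evacuate ⊃ archive_audit_trail); contrapositively O(¬archive_audit_trail ⊃ evacuate). Since O(¬archive_audit_trail) holds, K gives O(evacuate).
Premise 12, O(¬notify_directive ⊃ ¬evacuate), contraposes to O(evacuate ⊃ notify_directive); with O(evacuate) we get O(notify_directive).
Premise 9 is O(¬sound_alarm ⊃ ¬notify_directive); contrapositively O(notify_directive ⊃ sound_alarm). Since O(notify_directive) holds, K gives O(sound_alarm).
Premise 7 is O(sound_alarm ⊃ lock_door); since O(sound_alarm), deontic closure gives O(lock_door).
Premises 1, 3, 4, 5, 8 do not contribute to this derivation.
Thus O(lock_door), which is F(¬lock_door): ¬lock_door is forbidden.

Forbidden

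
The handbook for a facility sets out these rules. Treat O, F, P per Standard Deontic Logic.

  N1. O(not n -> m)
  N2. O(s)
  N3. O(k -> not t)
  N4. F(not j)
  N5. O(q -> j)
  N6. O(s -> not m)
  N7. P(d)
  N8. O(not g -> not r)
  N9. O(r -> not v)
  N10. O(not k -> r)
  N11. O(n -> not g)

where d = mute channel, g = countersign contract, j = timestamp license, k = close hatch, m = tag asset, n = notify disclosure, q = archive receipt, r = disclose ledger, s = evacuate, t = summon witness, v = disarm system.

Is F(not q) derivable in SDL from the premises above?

Premise 5 is O(q -> j); even if O(j) held, inferring O(q) would be affirming the consequent — invalid.
No other premise forces O(q). An ideal world satisfying every premise can still have not q true, so F(not q) is not derivable.

No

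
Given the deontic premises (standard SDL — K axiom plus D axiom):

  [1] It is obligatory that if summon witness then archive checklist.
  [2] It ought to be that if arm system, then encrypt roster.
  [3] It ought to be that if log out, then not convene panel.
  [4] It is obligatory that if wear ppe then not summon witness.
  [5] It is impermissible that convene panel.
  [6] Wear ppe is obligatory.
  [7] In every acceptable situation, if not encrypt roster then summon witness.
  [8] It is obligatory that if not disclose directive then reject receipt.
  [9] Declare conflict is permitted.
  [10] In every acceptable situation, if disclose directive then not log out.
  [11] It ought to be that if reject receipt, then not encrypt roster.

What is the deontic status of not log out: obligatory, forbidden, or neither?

From premise 6 we have O(wear_ppe).
With premise 4, O(wear_ppe → ¬summon_witness), the K-axiom yields O(¬summon_witness).
The contrapositive of premise 7 (O(¬encrypt_roster → summon_witness)) is O(¬summon_witness → encrypt_roster), and O(¬summon_witness) is already established, so O(encrypt_roster).
Premise 11 is O(reject_receipt → ¬encrypt_roster); contrapositively O(encrypt_roster → ¬reject_receipt). Since O(encrypt_roster) holds, K gives O(¬reject_receipt).
Premise 8 is O(¬disclose_directive → reject_receipt); contrapositively O(¬reject_receipt → disclose_directive). Since O(¬reject_receipt) holds, K gives O(disclose_directive).
Premise 10 is O(disclose_directive → ¬log_out); since O(disclose_directive), deontic closure gives O(¬log_out).
Premises 1, 2, 3, 5, 9 do not contribute to this derivation.
Hence ¬log_out is obligatory.

Obligatory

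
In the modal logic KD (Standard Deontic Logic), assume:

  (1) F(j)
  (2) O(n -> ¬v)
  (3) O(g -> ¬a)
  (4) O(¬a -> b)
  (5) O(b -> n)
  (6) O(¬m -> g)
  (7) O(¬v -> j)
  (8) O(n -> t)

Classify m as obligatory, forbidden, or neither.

Obligatory

Premise 1, F(j), is equivalent to O(¬j).
The contrapositive of premise 7 (O(¬v -> j)) is O(¬j -> v), and O(¬j) is already established, so O(v).
Premise 2 is O(n -> ¬v); contrapositively O(v -> ¬n). Since O(v) holds, K gives O(¬n).
Premise 5 is O(b -> n); contrapositively O(¬n -> ¬b). Since O(¬n) holds, K gives O(¬b).
Premise 4 is O(¬a -> b); contrapositively O(¬b -> a). Since O(¬b) holds, K gives O(a).
The contrapositive of premise 3 (O(g -> ¬a)) is O(a -> ¬g), and O(a) is already established, so O(¬g).
Premise 6 is O(¬m -> g); contrapositively O(¬g -> m). Since O(¬g) holds, K gives O(m).
Premise 8 does not contribute to this derivation.
Hence m is obligatory.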